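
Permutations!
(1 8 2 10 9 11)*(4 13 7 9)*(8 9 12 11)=(1 9 8 2 10 4 13 7 12 11)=[0, 9, 10, 3, 13, 5, 6, 12, 2, 8, 4, 1, 11, 7]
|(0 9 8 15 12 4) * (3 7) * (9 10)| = 14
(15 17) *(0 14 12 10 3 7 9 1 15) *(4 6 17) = (0 14 12 10 3 7 9 1 15 4 6 17) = [14, 15, 2, 7, 6, 5, 17, 9, 8, 1, 3, 11, 10, 13, 12, 4, 16, 0]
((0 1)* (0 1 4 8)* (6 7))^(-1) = (0 8 4)(6 7)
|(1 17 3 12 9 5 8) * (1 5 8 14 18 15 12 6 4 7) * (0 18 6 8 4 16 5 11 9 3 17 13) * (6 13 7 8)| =20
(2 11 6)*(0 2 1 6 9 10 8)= (0 2 11 9 10 8)(1 6)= [2, 6, 11, 3, 4, 5, 1, 7, 0, 10, 8, 9]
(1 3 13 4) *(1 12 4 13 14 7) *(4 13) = [0, 3, 2, 14, 12, 5, 6, 1, 8, 9, 10, 11, 13, 4, 7] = (1 3 14 7)(4 12 13)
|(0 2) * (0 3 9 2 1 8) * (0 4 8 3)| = 10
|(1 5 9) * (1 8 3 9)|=|(1 5)(3 9 8)|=6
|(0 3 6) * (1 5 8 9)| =12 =|(0 3 6)(1 5 8 9)|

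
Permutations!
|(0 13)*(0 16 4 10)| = |(0 13 16 4 10)| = 5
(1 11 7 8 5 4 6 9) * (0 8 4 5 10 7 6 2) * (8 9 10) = (0 9 1 11 6 10 7 4 2) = [9, 11, 0, 3, 2, 5, 10, 4, 8, 1, 7, 6]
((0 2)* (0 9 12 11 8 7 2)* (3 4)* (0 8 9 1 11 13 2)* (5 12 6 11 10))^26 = (0 7 8)(1 5 13)(2 10 12)(6 9 11)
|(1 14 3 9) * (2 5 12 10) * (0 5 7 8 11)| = |(0 5 12 10 2 7 8 11)(1 14 3 9)| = 8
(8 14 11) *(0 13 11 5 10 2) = (0 13 11 8 14 5 10 2) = [13, 1, 0, 3, 4, 10, 6, 7, 14, 9, 2, 8, 12, 11, 5]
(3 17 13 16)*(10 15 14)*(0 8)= [8, 1, 2, 17, 4, 5, 6, 7, 0, 9, 15, 11, 12, 16, 10, 14, 3, 13]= (0 8)(3 17 13 16)(10 15 14)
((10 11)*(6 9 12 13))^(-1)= (6 13 12 9)(10 11)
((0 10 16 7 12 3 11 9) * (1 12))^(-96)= ((0 10 16 7 1 12 3 11 9))^(-96)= (0 7 3)(1 11 10)(9 16 12)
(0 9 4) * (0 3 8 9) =(3 8 9 4) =[0, 1, 2, 8, 3, 5, 6, 7, 9, 4]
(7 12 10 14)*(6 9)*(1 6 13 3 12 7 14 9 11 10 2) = (14)(1 6 11 10 9 13 3 12 2) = [0, 6, 1, 12, 4, 5, 11, 7, 8, 13, 9, 10, 2, 3, 14]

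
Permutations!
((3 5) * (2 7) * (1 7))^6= ((1 7 2)(3 5))^6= (7)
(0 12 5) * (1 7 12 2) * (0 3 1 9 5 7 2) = (1 2 9 5 3)(7 12) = [0, 2, 9, 1, 4, 3, 6, 12, 8, 5, 10, 11, 7]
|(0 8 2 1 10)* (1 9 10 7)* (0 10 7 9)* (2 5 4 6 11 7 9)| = 9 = |(0 8 5 4 6 11 7 1 2)|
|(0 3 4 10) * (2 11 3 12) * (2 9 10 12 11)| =7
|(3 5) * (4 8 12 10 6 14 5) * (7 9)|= 8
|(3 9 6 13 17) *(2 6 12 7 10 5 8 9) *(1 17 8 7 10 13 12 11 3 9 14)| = 14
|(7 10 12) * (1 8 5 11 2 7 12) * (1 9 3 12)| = 10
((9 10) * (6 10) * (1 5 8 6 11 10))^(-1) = ((1 5 8 6)(9 11 10))^(-1) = (1 6 8 5)(9 10 11)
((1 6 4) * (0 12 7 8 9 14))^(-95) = ((0 12 7 8 9 14)(1 6 4))^(-95) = (0 12 7 8 9 14)(1 6 4)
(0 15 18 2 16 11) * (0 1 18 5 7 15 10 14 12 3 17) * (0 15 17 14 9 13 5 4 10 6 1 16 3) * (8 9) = (0 6 1 18 2 3 14 12)(4 10 8 9 13 5 7 17 15)(11 16) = [6, 18, 3, 14, 10, 7, 1, 17, 9, 13, 8, 16, 0, 5, 12, 4, 11, 15, 2]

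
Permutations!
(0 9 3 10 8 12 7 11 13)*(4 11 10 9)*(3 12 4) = (0 3 9 12 7 10 8 4 11 13) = [3, 1, 2, 9, 11, 5, 6, 10, 4, 12, 8, 13, 7, 0]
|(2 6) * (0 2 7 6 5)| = 6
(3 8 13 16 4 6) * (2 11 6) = (2 11 6 3 8 13 16 4) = [0, 1, 11, 8, 2, 5, 3, 7, 13, 9, 10, 6, 12, 16, 14, 15, 4]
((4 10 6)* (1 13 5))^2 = ((1 13 5)(4 10 6))^2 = (1 5 13)(4 6 10)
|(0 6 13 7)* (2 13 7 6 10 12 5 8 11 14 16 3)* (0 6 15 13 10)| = |(2 10 12 5 8 11 14 16 3)(6 7)(13 15)| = 18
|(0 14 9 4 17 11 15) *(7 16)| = 14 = |(0 14 9 4 17 11 15)(7 16)|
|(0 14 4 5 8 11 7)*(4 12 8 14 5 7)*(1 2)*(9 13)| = |(0 5 14 12 8 11 4 7)(1 2)(9 13)| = 8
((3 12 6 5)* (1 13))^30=(13)(3 6)(5 12)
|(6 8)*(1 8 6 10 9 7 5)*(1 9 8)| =|(5 9 7)(8 10)| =6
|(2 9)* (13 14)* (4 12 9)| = 4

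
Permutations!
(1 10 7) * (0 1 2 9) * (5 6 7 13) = (0 1 10 13 5 6 7 2 9) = [1, 10, 9, 3, 4, 6, 7, 2, 8, 0, 13, 11, 12, 5]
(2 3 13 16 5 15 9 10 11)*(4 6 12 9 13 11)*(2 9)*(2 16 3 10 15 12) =(2 10 4 6)(3 11 9 15 13)(5 12 16) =[0, 1, 10, 11, 6, 12, 2, 7, 8, 15, 4, 9, 16, 3, 14, 13, 5]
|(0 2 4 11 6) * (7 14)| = |(0 2 4 11 6)(7 14)| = 10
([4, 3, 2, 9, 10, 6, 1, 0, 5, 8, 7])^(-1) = (0 7 10 4)(1 6 5 8 9 3)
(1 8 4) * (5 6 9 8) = [0, 5, 2, 3, 1, 6, 9, 7, 4, 8] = (1 5 6 9 8 4)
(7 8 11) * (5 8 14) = (5 8 11 7 14) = [0, 1, 2, 3, 4, 8, 6, 14, 11, 9, 10, 7, 12, 13, 5]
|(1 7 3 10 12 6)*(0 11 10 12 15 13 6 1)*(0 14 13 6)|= |(0 11 10 15 6 14 13)(1 7 3 12)|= 28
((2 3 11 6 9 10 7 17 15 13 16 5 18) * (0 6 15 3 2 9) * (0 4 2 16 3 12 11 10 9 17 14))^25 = ((0 6 4 2 16 5 18 17 12 11 15 13 3 10 7 14))^25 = (0 11 4 13 16 10 18 14 12 6 15 2 3 5 7 17)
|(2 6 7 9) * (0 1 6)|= |(0 1 6 7 9 2)|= 6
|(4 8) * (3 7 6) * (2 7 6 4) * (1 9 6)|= |(1 9 6 3)(2 7 4 8)|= 4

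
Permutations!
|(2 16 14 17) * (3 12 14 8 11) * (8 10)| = |(2 16 10 8 11 3 12 14 17)| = 9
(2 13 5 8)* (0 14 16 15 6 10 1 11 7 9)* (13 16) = (0 14 13 5 8 2 16 15 6 10 1 11 7 9) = [14, 11, 16, 3, 4, 8, 10, 9, 2, 0, 1, 7, 12, 5, 13, 6, 15]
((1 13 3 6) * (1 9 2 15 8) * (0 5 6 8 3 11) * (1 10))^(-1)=((0 5 6 9 2 15 3 8 10 1 13 11))^(-1)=(0 11 13 1 10 8 3 15 2 9 6 5)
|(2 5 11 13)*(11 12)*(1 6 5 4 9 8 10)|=|(1 6 5 12 11 13 2 4 9 8 10)|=11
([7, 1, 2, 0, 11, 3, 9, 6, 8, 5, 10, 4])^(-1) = (0 3 5 9 6 7)(4 11)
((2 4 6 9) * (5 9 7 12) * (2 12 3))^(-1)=((2 4 6 7 3)(5 9 12))^(-1)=(2 3 7 6 4)(5 12 9)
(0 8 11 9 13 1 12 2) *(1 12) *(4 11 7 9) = (0 8 7 9 13 12 2)(4 11) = [8, 1, 0, 3, 11, 5, 6, 9, 7, 13, 10, 4, 2, 12]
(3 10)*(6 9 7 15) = [0, 1, 2, 10, 4, 5, 9, 15, 8, 7, 3, 11, 12, 13, 14, 6] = (3 10)(6 9 7 15)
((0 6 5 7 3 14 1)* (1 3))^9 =((0 6 5 7 1)(3 14))^9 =(0 1 7 5 6)(3 14)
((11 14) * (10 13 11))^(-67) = ((10 13 11 14))^(-67) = (10 13 11 14)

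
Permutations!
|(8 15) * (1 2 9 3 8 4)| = |(1 2 9 3 8 15 4)| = 7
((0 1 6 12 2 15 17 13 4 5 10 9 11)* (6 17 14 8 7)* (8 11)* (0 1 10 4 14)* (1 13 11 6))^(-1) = (0 15 2 12 6 14 13 11 17 1 7 8 9 10)(4 5)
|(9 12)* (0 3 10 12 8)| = 6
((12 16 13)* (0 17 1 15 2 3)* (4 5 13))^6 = (17)(4 5 13 12 16)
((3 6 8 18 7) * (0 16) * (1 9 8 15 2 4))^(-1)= ((0 16)(1 9 8 18 7 3 6 15 2 4))^(-1)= (0 16)(1 4 2 15 6 3 7 18 8 9)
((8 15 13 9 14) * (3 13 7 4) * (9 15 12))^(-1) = (3 4 7 15 13)(8 14 9 12)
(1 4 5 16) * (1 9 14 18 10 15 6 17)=[0, 4, 2, 3, 5, 16, 17, 7, 8, 14, 15, 11, 12, 13, 18, 6, 9, 1, 10]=(1 4 5 16 9 14 18 10 15 6 17)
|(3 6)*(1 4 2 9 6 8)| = |(1 4 2 9 6 3 8)| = 7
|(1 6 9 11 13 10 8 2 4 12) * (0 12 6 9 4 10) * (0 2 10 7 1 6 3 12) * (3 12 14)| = |(1 9 11 13 2 7)(3 14)(4 12 6)(8 10)| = 6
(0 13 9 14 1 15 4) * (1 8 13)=[1, 15, 2, 3, 0, 5, 6, 7, 13, 14, 10, 11, 12, 9, 8, 4]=(0 1 15 4)(8 13 9 14)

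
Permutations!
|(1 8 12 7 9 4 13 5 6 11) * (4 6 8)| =10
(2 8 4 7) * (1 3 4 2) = (1 3 4 7)(2 8) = [0, 3, 8, 4, 7, 5, 6, 1, 2]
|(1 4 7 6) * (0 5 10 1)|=|(0 5 10 1 4 7 6)|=7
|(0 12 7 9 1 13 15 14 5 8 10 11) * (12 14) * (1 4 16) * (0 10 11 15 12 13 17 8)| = |(0 14 5)(1 17 8 11 10 15 13 12 7 9 4 16)| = 12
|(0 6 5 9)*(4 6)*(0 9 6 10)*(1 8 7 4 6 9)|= |(0 6 5 9 1 8 7 4 10)|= 9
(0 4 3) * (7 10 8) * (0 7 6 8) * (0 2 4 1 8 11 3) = (0 1 8 6 11 3 7 10 2 4) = [1, 8, 4, 7, 0, 5, 11, 10, 6, 9, 2, 3]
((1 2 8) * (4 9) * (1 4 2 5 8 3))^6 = (1 3 2 9 4 8 5)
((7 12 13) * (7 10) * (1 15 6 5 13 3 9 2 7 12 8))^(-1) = (1 8 7 2 9 3 12 10 13 5 6 15)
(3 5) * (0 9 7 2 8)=(0 9 7 2 8)(3 5)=[9, 1, 8, 5, 4, 3, 6, 2, 0, 7]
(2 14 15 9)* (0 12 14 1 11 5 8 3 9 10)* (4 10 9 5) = (0 12 14 15 9 2 1 11 4 10)(3 5 8) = [12, 11, 1, 5, 10, 8, 6, 7, 3, 2, 0, 4, 14, 13, 15, 9]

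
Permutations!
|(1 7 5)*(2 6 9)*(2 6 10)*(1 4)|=4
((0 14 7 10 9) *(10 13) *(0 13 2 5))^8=((0 14 7 2 5)(9 13 10))^8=(0 2 14 5 7)(9 10 13)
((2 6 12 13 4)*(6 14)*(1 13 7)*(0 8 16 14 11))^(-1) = (0 11 2 4 13 1 7 12 6 14 16 8)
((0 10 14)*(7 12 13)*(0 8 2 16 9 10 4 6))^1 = ((0 4 6)(2 16 9 10 14 8)(7 12 13))^1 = (0 4 6)(2 16 9 10 14 8)(7 12 13)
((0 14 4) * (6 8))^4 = (0 14 4)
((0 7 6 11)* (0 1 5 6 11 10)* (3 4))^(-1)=(0 10 6 5 1 11 7)(3 4)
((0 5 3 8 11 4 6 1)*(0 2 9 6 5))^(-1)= (1 6 9 2)(3 5 4 11 8)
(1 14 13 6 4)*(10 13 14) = (14)(1 10 13 6 4) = [0, 10, 2, 3, 1, 5, 4, 7, 8, 9, 13, 11, 12, 6, 14]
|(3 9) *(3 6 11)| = |(3 9 6 11)| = 4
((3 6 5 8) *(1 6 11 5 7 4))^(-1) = ((1 6 7 4)(3 11 5 8))^(-1) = (1 4 7 6)(3 8 5 11)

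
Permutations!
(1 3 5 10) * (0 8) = (0 8)(1 3 5 10) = [8, 3, 2, 5, 4, 10, 6, 7, 0, 9, 1]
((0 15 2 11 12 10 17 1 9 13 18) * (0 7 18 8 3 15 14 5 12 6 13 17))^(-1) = (0 10 12 5 14)(1 17 9)(2 15 3 8 13 6 11)(7 18)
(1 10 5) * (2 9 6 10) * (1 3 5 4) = (1 2 9 6 10 4)(3 5) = [0, 2, 9, 5, 1, 3, 10, 7, 8, 6, 4]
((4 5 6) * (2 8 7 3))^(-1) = ((2 8 7 3)(4 5 6))^(-1) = (2 3 7 8)(4 6 5)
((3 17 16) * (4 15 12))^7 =((3 17 16)(4 15 12))^7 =(3 17 16)(4 15 12)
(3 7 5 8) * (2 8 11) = (2 8 3 7 5 11) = [0, 1, 8, 7, 4, 11, 6, 5, 3, 9, 10, 2]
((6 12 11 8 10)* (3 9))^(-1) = (3 9)(6 10 8 11 12)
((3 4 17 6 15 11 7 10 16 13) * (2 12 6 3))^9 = (17)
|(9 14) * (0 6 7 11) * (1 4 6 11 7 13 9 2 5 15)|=18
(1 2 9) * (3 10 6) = (1 2 9)(3 10 6) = [0, 2, 9, 10, 4, 5, 3, 7, 8, 1, 6]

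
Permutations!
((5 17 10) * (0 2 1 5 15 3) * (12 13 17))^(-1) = ((0 2 1 5 12 13 17 10 15 3))^(-1) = (0 3 15 10 17 13 12 5 1 2)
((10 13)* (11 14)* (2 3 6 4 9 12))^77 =((2 3 6 4 9 12)(10 13)(11 14))^77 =(2 12 9 4 6 3)(10 13)(11 14)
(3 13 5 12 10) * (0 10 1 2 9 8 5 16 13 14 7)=(0 10 3 14 7)(1 2 9 8 5 12)(13 16)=[10, 2, 9, 14, 4, 12, 6, 0, 5, 8, 3, 11, 1, 16, 7, 15, 13]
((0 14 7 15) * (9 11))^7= ((0 14 7 15)(9 11))^7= (0 15 7 14)(9 11)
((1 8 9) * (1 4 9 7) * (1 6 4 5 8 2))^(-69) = ((1 2)(4 9 5 8 7 6))^(-69) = (1 2)(4 8)(5 6)(7 9)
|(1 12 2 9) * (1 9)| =|(1 12 2)| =3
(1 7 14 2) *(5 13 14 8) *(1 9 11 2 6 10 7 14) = [0, 14, 9, 3, 4, 13, 10, 8, 5, 11, 7, 2, 12, 1, 6] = (1 14 6 10 7 8 5 13)(2 9 11)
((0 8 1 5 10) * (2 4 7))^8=(0 5 8 10 1)(2 7 4)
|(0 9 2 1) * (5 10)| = 4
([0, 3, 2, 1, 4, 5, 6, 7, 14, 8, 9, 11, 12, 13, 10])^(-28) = [0, 1, 2, 3, 4, 5, 6, 7, 8, 9, 10, 11, 12, 13, 14]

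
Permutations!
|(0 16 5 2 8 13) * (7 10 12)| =6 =|(0 16 5 2 8 13)(7 10 12)|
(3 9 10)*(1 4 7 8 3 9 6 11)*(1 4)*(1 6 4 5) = (1 6 11 5)(3 4 7 8)(9 10) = [0, 6, 2, 4, 7, 1, 11, 8, 3, 10, 9, 5]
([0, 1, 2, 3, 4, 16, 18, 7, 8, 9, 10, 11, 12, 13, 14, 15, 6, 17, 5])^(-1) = (5 18 6 16)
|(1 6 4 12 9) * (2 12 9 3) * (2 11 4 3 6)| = 8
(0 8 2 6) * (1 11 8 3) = (0 3 1 11 8 2 6) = [3, 11, 6, 1, 4, 5, 0, 7, 2, 9, 10, 8]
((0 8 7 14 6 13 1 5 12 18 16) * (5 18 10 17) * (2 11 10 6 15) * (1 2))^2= (0 7 15 18)(1 16 8 14)(2 10 5 6)(11 17 12 13)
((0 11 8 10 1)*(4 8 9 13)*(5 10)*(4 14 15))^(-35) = ((0 11 9 13 14 15 4 8 5 10 1))^(-35) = (0 10 8 15 13 11 1 5 4 14 9)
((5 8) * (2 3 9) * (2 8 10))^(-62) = (2 5 9)(3 10 8)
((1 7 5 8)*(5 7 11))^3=(1 8 5 11)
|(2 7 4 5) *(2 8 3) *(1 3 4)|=|(1 3 2 7)(4 5 8)|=12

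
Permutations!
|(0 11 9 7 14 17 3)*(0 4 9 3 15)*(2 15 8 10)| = 12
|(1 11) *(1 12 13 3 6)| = 6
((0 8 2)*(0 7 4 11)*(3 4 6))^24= (11)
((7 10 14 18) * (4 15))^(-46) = ((4 15)(7 10 14 18))^(-46) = (7 14)(10 18)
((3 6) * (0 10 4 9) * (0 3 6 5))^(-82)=(0 4 3)(5 10 9)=((0 10 4 9 3 5))^(-82)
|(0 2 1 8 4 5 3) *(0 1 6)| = |(0 2 6)(1 8 4 5 3)| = 15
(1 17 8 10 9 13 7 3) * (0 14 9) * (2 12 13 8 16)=(0 14 9 8 10)(1 17 16 2 12 13 7 3)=[14, 17, 12, 1, 4, 5, 6, 3, 10, 8, 0, 11, 13, 7, 9, 15, 2, 16]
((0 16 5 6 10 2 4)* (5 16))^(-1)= ((16)(0 5 6 10 2 4))^(-1)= (16)(0 4 2 10 6 5)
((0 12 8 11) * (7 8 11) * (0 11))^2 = ((0 12)(7 8))^2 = (12)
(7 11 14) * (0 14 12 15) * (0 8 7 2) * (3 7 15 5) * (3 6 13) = (0 14 2)(3 7 11 12 5 6 13)(8 15) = [14, 1, 0, 7, 4, 6, 13, 11, 15, 9, 10, 12, 5, 3, 2, 8]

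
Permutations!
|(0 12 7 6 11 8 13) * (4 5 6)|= 9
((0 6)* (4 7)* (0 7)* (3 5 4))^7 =(0 6 7 3 5 4)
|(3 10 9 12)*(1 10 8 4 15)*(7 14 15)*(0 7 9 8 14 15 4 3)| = |(0 7 15 1 10 8 3 14 4 9 12)| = 11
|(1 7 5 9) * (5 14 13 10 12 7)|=15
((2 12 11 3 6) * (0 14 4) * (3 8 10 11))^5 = ((0 14 4)(2 12 3 6)(8 10 11))^5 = (0 4 14)(2 12 3 6)(8 11 10)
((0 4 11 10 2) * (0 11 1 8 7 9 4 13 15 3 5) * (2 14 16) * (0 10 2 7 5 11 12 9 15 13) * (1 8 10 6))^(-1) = ((1 10 14 16 7 15 3 11 2 12 9 4 8 5 6))^(-1) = (1 6 5 8 4 9 12 2 11 3 15 7 16 14 10)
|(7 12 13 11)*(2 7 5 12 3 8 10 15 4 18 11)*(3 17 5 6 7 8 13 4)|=24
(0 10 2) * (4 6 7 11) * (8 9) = (0 10 2)(4 6 7 11)(8 9) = [10, 1, 0, 3, 6, 5, 7, 11, 9, 8, 2, 4]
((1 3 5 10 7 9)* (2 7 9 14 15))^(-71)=(1 9 10 5 3)(2 7 14 15)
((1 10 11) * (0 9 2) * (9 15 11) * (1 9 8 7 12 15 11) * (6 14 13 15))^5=((0 11 9 2)(1 10 8 7 12 6 14 13 15))^5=(0 11 9 2)(1 6 10 14 8 13 7 15 12)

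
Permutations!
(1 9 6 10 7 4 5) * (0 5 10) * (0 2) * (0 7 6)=(0 5 1 9)(2 7 4 10 6)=[5, 9, 7, 3, 10, 1, 2, 4, 8, 0, 6]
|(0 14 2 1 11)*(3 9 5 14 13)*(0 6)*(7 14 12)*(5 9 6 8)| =8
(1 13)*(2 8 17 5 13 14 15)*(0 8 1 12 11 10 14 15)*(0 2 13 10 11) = (0 8 17 5 10 14 2 1 15 13 12) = [8, 15, 1, 3, 4, 10, 6, 7, 17, 9, 14, 11, 0, 12, 2, 13, 16, 5]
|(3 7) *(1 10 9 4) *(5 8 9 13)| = |(1 10 13 5 8 9 4)(3 7)| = 14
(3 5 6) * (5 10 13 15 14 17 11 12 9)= (3 10 13 15 14 17 11 12 9 5 6)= [0, 1, 2, 10, 4, 6, 3, 7, 8, 5, 13, 12, 9, 15, 17, 14, 16, 11]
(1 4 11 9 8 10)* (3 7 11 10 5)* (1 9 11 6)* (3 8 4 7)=(11)(1 7 6)(4 10 9)(5 8)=[0, 7, 2, 3, 10, 8, 1, 6, 5, 4, 9, 11]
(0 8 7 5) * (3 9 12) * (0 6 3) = (0 8 7 5 6 3 9 12) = [8, 1, 2, 9, 4, 6, 3, 5, 7, 12, 10, 11, 0]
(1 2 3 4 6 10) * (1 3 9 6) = (1 2 9 6 10 3 4) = [0, 2, 9, 4, 1, 5, 10, 7, 8, 6, 3]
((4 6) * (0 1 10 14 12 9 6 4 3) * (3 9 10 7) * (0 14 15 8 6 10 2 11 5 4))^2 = (0 7 14 2 5)(1 3 12 11 4)(6 10 8 9 15)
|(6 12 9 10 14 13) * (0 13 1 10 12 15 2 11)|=|(0 13 6 15 2 11)(1 10 14)(9 12)|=6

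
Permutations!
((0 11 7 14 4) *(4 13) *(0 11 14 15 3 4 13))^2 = (3 11 15 4 7)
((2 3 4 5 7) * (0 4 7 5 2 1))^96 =((0 4 2 3 7 1))^96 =(7)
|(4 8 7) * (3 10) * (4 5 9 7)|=6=|(3 10)(4 8)(5 9 7)|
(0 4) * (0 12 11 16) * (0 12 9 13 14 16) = (0 4 9 13 14 16 12 11) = [4, 1, 2, 3, 9, 5, 6, 7, 8, 13, 10, 0, 11, 14, 16, 15, 12]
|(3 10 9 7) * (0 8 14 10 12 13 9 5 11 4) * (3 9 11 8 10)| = 10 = |(0 10 5 8 14 3 12 13 11 4)(7 9)|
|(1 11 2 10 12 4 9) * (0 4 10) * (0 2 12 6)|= 8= |(0 4 9 1 11 12 10 6)|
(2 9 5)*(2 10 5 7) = (2 9 7)(5 10) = [0, 1, 9, 3, 4, 10, 6, 2, 8, 7, 5]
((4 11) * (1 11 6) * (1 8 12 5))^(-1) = (1 5 12 8 6 4 11)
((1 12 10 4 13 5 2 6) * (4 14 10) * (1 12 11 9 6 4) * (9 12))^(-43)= (1 12 11)(2 4 13 5)(6 9)(10 14)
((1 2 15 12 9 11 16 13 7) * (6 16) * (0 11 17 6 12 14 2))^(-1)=((0 11 12 9 17 6 16 13 7 1)(2 15 14))^(-1)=(0 1 7 13 16 6 17 9 12 11)(2 14 15)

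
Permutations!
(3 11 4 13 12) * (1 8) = [0, 8, 2, 11, 13, 5, 6, 7, 1, 9, 10, 4, 3, 12] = (1 8)(3 11 4 13 12)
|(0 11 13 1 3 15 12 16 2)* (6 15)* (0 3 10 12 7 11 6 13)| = |(0 6 15 7 11)(1 10 12 16 2 3 13)| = 35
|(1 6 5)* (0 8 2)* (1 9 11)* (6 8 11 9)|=10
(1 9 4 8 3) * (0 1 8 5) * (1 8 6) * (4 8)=(0 4 5)(1 9 8 3 6)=[4, 9, 2, 6, 5, 0, 1, 7, 3, 8]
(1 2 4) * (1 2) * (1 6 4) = (1 6 4 2) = [0, 6, 1, 3, 2, 5, 4]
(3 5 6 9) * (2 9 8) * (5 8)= [0, 1, 9, 8, 4, 6, 5, 7, 2, 3]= (2 9 3 8)(5 6)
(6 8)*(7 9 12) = (6 8)(7 9 12) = [0, 1, 2, 3, 4, 5, 8, 9, 6, 12, 10, 11, 7]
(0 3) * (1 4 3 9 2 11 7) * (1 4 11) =(0 9 2 1 11 7 4 3) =[9, 11, 1, 0, 3, 5, 6, 4, 8, 2, 10, 7]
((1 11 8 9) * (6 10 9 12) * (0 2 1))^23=((0 2 1 11 8 12 6 10 9))^23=(0 12 2 6 1 10 11 9 8)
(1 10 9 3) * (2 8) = [0, 10, 8, 1, 4, 5, 6, 7, 2, 3, 9] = (1 10 9 3)(2 8)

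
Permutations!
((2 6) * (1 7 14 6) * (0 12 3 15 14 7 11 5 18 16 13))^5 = (0 6 18 3 1 13 14 5 12 2 16 15 11)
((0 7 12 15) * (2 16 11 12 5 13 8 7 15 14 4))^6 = ((0 15)(2 16 11 12 14 4)(5 13 8 7))^6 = (16)(5 8)(7 13)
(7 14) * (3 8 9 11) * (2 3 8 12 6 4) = [0, 1, 3, 12, 2, 5, 4, 14, 9, 11, 10, 8, 6, 13, 7] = (2 3 12 6 4)(7 14)(8 9 11)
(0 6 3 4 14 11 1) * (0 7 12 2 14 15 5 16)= (0 6 3 4 15 5 16)(1 7 12 2 14 11)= [6, 7, 14, 4, 15, 16, 3, 12, 8, 9, 10, 1, 2, 13, 11, 5, 0]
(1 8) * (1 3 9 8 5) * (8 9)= (9)(1 5)(3 8)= [0, 5, 2, 8, 4, 1, 6, 7, 3, 9]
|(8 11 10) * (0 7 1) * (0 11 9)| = |(0 7 1 11 10 8 9)| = 7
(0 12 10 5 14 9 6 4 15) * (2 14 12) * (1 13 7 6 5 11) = (0 2 14 9 5 12 10 11 1 13 7 6 4 15) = [2, 13, 14, 3, 15, 12, 4, 6, 8, 5, 11, 1, 10, 7, 9, 0]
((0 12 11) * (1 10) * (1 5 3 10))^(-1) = ((0 12 11)(3 10 5))^(-1) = (0 11 12)(3 5 10)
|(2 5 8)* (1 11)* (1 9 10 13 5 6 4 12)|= 11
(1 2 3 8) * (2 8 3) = (1 8) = [0, 8, 2, 3, 4, 5, 6, 7, 1]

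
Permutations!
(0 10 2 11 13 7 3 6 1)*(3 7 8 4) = (0 10 2 11 13 8 4 3 6 1) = [10, 0, 11, 6, 3, 5, 1, 7, 4, 9, 2, 13, 12, 8]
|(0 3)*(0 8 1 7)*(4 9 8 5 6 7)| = |(0 3 5 6 7)(1 4 9 8)| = 20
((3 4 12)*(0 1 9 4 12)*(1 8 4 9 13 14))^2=((0 8 4)(1 13 14)(3 12))^2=(0 4 8)(1 14 13)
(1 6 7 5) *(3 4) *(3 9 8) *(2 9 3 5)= [0, 6, 9, 4, 3, 1, 7, 2, 5, 8]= (1 6 7 2 9 8 5)(3 4)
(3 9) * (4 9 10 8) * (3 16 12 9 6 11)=(3 10 8 4 6 11)(9 16 12)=[0, 1, 2, 10, 6, 5, 11, 7, 4, 16, 8, 3, 9, 13, 14, 15, 12]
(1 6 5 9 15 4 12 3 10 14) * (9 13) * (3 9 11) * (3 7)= (1 6 5 13 11 7 3 10 14)(4 12 9 15)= [0, 6, 2, 10, 12, 13, 5, 3, 8, 15, 14, 7, 9, 11, 1, 4]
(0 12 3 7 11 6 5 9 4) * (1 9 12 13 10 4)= (0 13 10 4)(1 9)(3 7 11 6 5 12)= [13, 9, 2, 7, 0, 12, 5, 11, 8, 1, 4, 6, 3, 10]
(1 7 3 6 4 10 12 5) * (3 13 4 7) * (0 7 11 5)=(0 7 13 4 10 12)(1 3 6 11 5)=[7, 3, 2, 6, 10, 1, 11, 13, 8, 9, 12, 5, 0, 4]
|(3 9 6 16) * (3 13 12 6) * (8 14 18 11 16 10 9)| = |(3 8 14 18 11 16 13 12 6 10 9)| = 11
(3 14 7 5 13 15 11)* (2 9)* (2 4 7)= (2 9 4 7 5 13 15 11 3 14)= [0, 1, 9, 14, 7, 13, 6, 5, 8, 4, 10, 3, 12, 15, 2, 11]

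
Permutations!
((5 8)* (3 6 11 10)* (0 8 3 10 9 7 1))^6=((0 8 5 3 6 11 9 7 1))^6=(0 9 3)(1 11 5)(6 8 7)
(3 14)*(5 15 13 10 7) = (3 14)(5 15 13 10 7) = [0, 1, 2, 14, 4, 15, 6, 5, 8, 9, 7, 11, 12, 10, 3, 13]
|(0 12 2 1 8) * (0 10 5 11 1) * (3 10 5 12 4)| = 12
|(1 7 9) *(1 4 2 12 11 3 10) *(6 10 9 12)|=|(1 7 12 11 3 9 4 2 6 10)|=10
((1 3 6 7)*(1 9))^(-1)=((1 3 6 7 9))^(-1)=(1 9 7 6 3)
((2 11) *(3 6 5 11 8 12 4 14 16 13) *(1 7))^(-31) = ((1 7)(2 8 12 4 14 16 13 3 6 5 11))^(-31) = (1 7)(2 12 14 13 6 11 8 4 16 3 5)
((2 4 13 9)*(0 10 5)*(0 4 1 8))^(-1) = ((0 10 5 4 13 9 2 1 8))^(-1) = (0 8 1 2 9 13 4 5 10)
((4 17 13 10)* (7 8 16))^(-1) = (4 10 13 17)(7 16 8)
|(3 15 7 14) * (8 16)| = |(3 15 7 14)(8 16)| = 4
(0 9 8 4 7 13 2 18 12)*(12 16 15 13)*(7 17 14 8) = (0 9 7 12)(2 18 16 15 13)(4 17 14 8) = [9, 1, 18, 3, 17, 5, 6, 12, 4, 7, 10, 11, 0, 2, 8, 13, 15, 14, 16]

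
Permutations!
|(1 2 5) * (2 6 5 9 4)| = |(1 6 5)(2 9 4)| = 3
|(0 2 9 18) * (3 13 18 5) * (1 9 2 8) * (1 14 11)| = |(0 8 14 11 1 9 5 3 13 18)| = 10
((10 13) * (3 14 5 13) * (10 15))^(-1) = (3 10 15 13 5 14)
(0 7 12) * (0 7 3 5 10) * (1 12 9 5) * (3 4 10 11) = (0 4 10)(1 12 7 9 5 11 3) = [4, 12, 2, 1, 10, 11, 6, 9, 8, 5, 0, 3, 7]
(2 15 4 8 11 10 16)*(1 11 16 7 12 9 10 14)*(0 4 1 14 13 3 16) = (0 4 8)(1 11 13 3 16 2 15)(7 12 9 10) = [4, 11, 15, 16, 8, 5, 6, 12, 0, 10, 7, 13, 9, 3, 14, 1, 2]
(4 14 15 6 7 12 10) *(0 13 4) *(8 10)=(0 13 4 14 15 6 7 12 8 10)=[13, 1, 2, 3, 14, 5, 7, 12, 10, 9, 0, 11, 8, 4, 15, 6]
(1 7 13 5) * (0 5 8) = [5, 7, 2, 3, 4, 1, 6, 13, 0, 9, 10, 11, 12, 8] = (0 5 1 7 13 8)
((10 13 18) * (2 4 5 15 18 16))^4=(2 18)(4 10)(5 13)(15 16)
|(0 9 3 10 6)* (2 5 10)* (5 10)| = 6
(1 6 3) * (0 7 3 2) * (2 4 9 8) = (0 7 3 1 6 4 9 8 2) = [7, 6, 0, 1, 9, 5, 4, 3, 2, 8]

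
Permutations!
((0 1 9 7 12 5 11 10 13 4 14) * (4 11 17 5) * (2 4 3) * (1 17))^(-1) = (0 14 4 2 3 12 7 9 1 5 17)(10 11 13)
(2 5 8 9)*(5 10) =(2 10 5 8 9) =[0, 1, 10, 3, 4, 8, 6, 7, 9, 2, 5]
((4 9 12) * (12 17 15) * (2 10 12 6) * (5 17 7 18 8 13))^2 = (2 12 9 18 13 17 6 10 4 7 8 5 15)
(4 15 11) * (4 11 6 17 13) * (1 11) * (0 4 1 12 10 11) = (0 4 15 6 17 13 1)(10 11 12) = [4, 0, 2, 3, 15, 5, 17, 7, 8, 9, 11, 12, 10, 1, 14, 6, 16, 13]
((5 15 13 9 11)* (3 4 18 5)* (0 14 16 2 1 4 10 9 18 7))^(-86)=(0 4 2 14 7 1 16)(3 9)(5 13)(10 11)(15 18)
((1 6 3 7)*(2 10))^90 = ((1 6 3 7)(2 10))^90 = (10)(1 3)(6 7)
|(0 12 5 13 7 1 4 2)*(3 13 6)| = 10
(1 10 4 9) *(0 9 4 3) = [9, 10, 2, 0, 4, 5, 6, 7, 8, 1, 3] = (0 9 1 10 3)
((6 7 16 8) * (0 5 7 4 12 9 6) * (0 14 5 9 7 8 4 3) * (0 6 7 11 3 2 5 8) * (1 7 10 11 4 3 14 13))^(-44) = (0 2 3 7 13 14 10)(1 8 11 9 5 6 16)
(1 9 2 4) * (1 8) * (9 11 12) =(1 11 12 9 2 4 8) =[0, 11, 4, 3, 8, 5, 6, 7, 1, 2, 10, 12, 9]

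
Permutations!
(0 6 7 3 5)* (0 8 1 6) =(1 6 7 3 5 8) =[0, 6, 2, 5, 4, 8, 7, 3, 1]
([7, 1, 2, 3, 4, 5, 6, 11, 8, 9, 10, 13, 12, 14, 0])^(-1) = (0 14 13 11 7)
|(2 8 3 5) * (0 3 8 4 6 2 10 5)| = 6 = |(0 3)(2 4 6)(5 10)|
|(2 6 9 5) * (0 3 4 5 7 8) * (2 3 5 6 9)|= 9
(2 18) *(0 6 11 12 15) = (0 6 11 12 15)(2 18) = [6, 1, 18, 3, 4, 5, 11, 7, 8, 9, 10, 12, 15, 13, 14, 0, 16, 17, 2]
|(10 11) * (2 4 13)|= |(2 4 13)(10 11)|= 6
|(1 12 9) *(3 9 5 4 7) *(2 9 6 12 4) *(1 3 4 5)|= |(1 5 2 9 3 6 12)(4 7)|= 14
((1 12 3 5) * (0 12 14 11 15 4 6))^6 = (0 11 3 4 1)(5 6 14 12 15) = ((0 12 3 5 1 14 11 15 4 6))^6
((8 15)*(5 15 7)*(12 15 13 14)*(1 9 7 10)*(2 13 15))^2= ((1 9 7 5 15 8 10)(2 13 14 12))^2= (1 7 15 10 9 5 8)(2 14)(12 13)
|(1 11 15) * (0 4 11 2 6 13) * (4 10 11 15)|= |(0 10 11 4 15 1 2 6 13)|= 9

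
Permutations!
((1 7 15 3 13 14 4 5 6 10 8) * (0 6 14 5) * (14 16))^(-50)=(0 10 1 15 13 16 4 6 8 7 3 5 14)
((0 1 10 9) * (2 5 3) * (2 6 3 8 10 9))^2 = ((0 1 9)(2 5 8 10)(3 6))^2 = (0 9 1)(2 8)(5 10)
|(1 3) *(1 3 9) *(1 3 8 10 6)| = 6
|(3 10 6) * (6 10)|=|(10)(3 6)|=2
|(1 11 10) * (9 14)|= |(1 11 10)(9 14)|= 6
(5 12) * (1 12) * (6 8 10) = (1 12 5)(6 8 10) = [0, 12, 2, 3, 4, 1, 8, 7, 10, 9, 6, 11, 5]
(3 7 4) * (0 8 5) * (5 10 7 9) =(0 8 10 7 4 3 9 5) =[8, 1, 2, 9, 3, 0, 6, 4, 10, 5, 7]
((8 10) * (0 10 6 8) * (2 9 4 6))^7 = ((0 10)(2 9 4 6 8))^7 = (0 10)(2 4 8 9 6)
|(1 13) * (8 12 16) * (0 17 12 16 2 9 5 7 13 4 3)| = |(0 17 12 2 9 5 7 13 1 4 3)(8 16)| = 22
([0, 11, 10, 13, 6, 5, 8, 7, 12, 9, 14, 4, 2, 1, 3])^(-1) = [0, 13, 12, 14, 11, 5, 4, 7, 6, 9, 2, 1, 8, 3, 10]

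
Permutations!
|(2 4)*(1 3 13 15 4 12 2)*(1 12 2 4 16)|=10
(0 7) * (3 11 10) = (0 7)(3 11 10) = [7, 1, 2, 11, 4, 5, 6, 0, 8, 9, 3, 10]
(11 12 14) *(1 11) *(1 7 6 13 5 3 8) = (1 11 12 14 7 6 13 5 3 8) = [0, 11, 2, 8, 4, 3, 13, 6, 1, 9, 10, 12, 14, 5, 7]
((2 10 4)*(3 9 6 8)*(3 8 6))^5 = ((2 10 4)(3 9))^5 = (2 4 10)(3 9)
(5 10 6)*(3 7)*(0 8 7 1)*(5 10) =[8, 0, 2, 1, 4, 5, 10, 3, 7, 9, 6] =(0 8 7 3 1)(6 10)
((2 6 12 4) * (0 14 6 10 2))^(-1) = ((0 14 6 12 4)(2 10))^(-1) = (0 4 12 6 14)(2 10)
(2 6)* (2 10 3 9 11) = (2 6 10 3 9 11) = [0, 1, 6, 9, 4, 5, 10, 7, 8, 11, 3, 2]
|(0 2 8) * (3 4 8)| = 5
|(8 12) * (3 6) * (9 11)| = 2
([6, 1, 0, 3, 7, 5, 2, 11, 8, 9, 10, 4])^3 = (11)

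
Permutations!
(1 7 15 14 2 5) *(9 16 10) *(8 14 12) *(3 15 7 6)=(1 6 3 15 12 8 14 2 5)(9 16 10)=[0, 6, 5, 15, 4, 1, 3, 7, 14, 16, 9, 11, 8, 13, 2, 12, 10]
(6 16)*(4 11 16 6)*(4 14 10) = (4 11 16 14 10) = [0, 1, 2, 3, 11, 5, 6, 7, 8, 9, 4, 16, 12, 13, 10, 15, 14]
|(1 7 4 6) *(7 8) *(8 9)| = 6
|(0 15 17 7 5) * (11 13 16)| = 15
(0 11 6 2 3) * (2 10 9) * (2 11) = (0 2 3)(6 10 9 11) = [2, 1, 3, 0, 4, 5, 10, 7, 8, 11, 9, 6]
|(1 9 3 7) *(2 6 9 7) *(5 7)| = 12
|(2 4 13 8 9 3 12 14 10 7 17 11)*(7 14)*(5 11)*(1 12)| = |(1 12 7 17 5 11 2 4 13 8 9 3)(10 14)| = 12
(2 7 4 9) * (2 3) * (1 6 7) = (1 6 7 4 9 3 2) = [0, 6, 1, 2, 9, 5, 7, 4, 8, 3]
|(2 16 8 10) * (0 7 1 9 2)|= |(0 7 1 9 2 16 8 10)|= 8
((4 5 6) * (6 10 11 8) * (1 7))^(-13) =((1 7)(4 5 10 11 8 6))^(-13) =(1 7)(4 6 8 11 10 5)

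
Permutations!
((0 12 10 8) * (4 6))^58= ((0 12 10 8)(4 6))^58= (0 10)(8 12)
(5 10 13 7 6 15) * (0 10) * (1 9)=(0 10 13 7 6 15 5)(1 9)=[10, 9, 2, 3, 4, 0, 15, 6, 8, 1, 13, 11, 12, 7, 14, 5]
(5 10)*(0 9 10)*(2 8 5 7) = (0 9 10 7 2 8 5) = [9, 1, 8, 3, 4, 0, 6, 2, 5, 10, 7]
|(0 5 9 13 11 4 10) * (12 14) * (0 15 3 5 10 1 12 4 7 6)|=20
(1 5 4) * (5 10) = (1 10 5 4) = [0, 10, 2, 3, 1, 4, 6, 7, 8, 9, 5]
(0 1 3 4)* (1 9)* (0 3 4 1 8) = [9, 4, 2, 1, 3, 5, 6, 7, 0, 8] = (0 9 8)(1 4 3)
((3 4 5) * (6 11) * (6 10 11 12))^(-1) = (3 5 4)(6 12)(10 11)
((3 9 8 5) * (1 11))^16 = (11)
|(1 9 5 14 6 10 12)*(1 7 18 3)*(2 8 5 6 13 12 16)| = 14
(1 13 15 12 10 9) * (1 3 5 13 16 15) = (1 16 15 12 10 9 3 5 13) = [0, 16, 2, 5, 4, 13, 6, 7, 8, 3, 9, 11, 10, 1, 14, 12, 15]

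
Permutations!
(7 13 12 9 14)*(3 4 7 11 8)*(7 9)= (3 4 9 14 11 8)(7 13 12)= [0, 1, 2, 4, 9, 5, 6, 13, 3, 14, 10, 8, 7, 12, 11]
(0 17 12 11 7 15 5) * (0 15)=(0 17 12 11 7)(5 15)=[17, 1, 2, 3, 4, 15, 6, 0, 8, 9, 10, 7, 11, 13, 14, 5, 16, 12]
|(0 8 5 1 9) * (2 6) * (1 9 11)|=4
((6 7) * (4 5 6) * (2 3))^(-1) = (2 3)(4 7 6 5)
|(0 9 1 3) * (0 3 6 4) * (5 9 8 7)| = |(0 8 7 5 9 1 6 4)| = 8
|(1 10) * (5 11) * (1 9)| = 6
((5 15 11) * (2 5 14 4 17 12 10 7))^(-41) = (2 7 10 12 17 4 14 11 15 5)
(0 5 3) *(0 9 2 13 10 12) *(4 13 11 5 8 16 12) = [8, 1, 11, 9, 13, 3, 6, 7, 16, 2, 4, 5, 0, 10, 14, 15, 12] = (0 8 16 12)(2 11 5 3 9)(4 13 10)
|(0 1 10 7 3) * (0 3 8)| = 5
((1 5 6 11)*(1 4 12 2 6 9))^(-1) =((1 5 9)(2 6 11 4 12))^(-1) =(1 9 5)(2 12 4 11 6)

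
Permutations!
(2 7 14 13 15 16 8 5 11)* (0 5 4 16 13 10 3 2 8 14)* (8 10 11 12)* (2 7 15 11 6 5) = (0 2 15 13 11 10 3 7)(4 16 14 6 5 12 8) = [2, 1, 15, 7, 16, 12, 5, 0, 4, 9, 3, 10, 8, 11, 6, 13, 14]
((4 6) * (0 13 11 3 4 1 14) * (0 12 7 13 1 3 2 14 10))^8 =((0 1 10)(2 14 12 7 13 11)(3 4 6))^8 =(0 10 1)(2 12 13)(3 6 4)(7 11 14)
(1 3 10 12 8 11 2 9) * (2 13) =[0, 3, 9, 10, 4, 5, 6, 7, 11, 1, 12, 13, 8, 2] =(1 3 10 12 8 11 13 2 9)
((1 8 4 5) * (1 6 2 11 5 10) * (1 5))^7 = (1 11 2 6 5 10 4 8)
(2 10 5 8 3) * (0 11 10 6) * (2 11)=(0 2 6)(3 11 10 5 8)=[2, 1, 6, 11, 4, 8, 0, 7, 3, 9, 5, 10]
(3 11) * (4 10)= (3 11)(4 10)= [0, 1, 2, 11, 10, 5, 6, 7, 8, 9, 4, 3]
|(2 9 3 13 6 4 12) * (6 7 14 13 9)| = |(2 6 4 12)(3 9)(7 14 13)| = 12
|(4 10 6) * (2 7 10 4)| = 4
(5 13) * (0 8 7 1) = (0 8 7 1)(5 13) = [8, 0, 2, 3, 4, 13, 6, 1, 7, 9, 10, 11, 12, 5]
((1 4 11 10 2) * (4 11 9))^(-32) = (11) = ((1 11 10 2)(4 9))^(-32)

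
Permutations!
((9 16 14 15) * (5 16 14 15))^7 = ((5 16 15 9 14))^7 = (5 15 14 16 9)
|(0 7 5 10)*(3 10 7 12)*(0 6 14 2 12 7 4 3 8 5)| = |(0 7)(2 12 8 5 4 3 10 6 14)| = 18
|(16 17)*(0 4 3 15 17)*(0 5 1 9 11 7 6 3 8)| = |(0 4 8)(1 9 11 7 6 3 15 17 16 5)| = 30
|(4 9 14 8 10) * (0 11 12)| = 15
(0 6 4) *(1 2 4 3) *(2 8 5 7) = (0 6 3 1 8 5 7 2 4) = [6, 8, 4, 1, 0, 7, 3, 2, 5]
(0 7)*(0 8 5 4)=(0 7 8 5 4)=[7, 1, 2, 3, 0, 4, 6, 8, 5]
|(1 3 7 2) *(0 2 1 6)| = 3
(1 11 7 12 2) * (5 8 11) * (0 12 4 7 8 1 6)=(0 12 2 6)(1 5)(4 7)(8 11)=[12, 5, 6, 3, 7, 1, 0, 4, 11, 9, 10, 8, 2]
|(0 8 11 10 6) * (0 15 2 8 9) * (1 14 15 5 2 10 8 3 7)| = 18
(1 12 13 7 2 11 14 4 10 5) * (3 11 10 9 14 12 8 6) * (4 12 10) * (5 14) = (1 8 6 3 11 10 14 12 13 7 2 4 9 5) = [0, 8, 4, 11, 9, 1, 3, 2, 6, 5, 14, 10, 13, 7, 12]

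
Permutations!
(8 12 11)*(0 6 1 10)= [6, 10, 2, 3, 4, 5, 1, 7, 12, 9, 0, 8, 11]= (0 6 1 10)(8 12 11)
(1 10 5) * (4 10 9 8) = [0, 9, 2, 3, 10, 1, 6, 7, 4, 8, 5] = (1 9 8 4 10 5)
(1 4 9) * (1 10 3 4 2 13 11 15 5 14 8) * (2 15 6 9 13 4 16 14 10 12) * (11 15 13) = [0, 13, 4, 16, 11, 10, 9, 7, 1, 12, 3, 6, 2, 15, 8, 5, 14] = (1 13 15 5 10 3 16 14 8)(2 4 11 6 9 12)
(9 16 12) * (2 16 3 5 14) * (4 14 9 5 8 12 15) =(2 16 15 4 14)(3 8 12 5 9) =[0, 1, 16, 8, 14, 9, 6, 7, 12, 3, 10, 11, 5, 13, 2, 4, 15]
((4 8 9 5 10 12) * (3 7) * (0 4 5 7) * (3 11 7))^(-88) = ((0 4 8 9 3)(5 10 12)(7 11))^(-88) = (0 8 3 4 9)(5 12 10)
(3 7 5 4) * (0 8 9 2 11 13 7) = (0 8 9 2 11 13 7 5 4 3) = [8, 1, 11, 0, 3, 4, 6, 5, 9, 2, 10, 13, 12, 7]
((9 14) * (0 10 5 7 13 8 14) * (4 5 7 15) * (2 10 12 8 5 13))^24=(15)(0 9 14 8 12)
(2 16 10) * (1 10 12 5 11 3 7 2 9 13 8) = (1 10 9 13 8)(2 16 12 5 11 3 7) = [0, 10, 16, 7, 4, 11, 6, 2, 1, 13, 9, 3, 5, 8, 14, 15, 12]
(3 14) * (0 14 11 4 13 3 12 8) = (0 14 12 8)(3 11 4 13) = [14, 1, 2, 11, 13, 5, 6, 7, 0, 9, 10, 4, 8, 3, 12]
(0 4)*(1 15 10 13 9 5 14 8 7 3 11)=(0 4)(1 15 10 13 9 5 14 8 7 3 11)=[4, 15, 2, 11, 0, 14, 6, 3, 7, 5, 13, 1, 12, 9, 8, 10]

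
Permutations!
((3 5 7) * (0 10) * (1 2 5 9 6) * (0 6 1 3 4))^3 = ((0 10 6 3 9 1 2 5 7 4))^3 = (0 3 2 4 6 1 7 10 9 5)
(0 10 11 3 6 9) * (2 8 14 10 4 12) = (0 4 12 2 8 14 10 11 3 6 9) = [4, 1, 8, 6, 12, 5, 9, 7, 14, 0, 11, 3, 2, 13, 10]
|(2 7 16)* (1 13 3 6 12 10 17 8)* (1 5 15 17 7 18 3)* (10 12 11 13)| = |(1 10 7 16 2 18 3 6 11 13)(5 15 17 8)| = 20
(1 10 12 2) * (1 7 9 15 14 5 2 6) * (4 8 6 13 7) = (1 10 12 13 7 9 15 14 5 2 4 8 6) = [0, 10, 4, 3, 8, 2, 1, 9, 6, 15, 12, 11, 13, 7, 5, 14]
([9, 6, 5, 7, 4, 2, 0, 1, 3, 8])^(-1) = [6, 7, 5, 8, 4, 2, 1, 3, 9, 0]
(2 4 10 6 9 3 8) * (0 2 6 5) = [2, 1, 4, 8, 10, 0, 9, 7, 6, 3, 5] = (0 2 4 10 5)(3 8 6 9)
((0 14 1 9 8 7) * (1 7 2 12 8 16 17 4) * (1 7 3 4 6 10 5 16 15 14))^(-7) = ((0 1 9 15 14 3 4 7)(2 12 8)(5 16 17 6 10))^(-7) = (0 1 9 15 14 3 4 7)(2 8 12)(5 6 16 10 17)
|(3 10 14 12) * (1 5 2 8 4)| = |(1 5 2 8 4)(3 10 14 12)| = 20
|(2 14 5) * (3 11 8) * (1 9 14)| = |(1 9 14 5 2)(3 11 8)| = 15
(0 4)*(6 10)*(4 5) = (0 5 4)(6 10) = [5, 1, 2, 3, 0, 4, 10, 7, 8, 9, 6]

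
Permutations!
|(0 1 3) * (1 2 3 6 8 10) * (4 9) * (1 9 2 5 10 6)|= 14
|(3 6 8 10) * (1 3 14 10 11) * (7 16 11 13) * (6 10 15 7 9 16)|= |(1 3 10 14 15 7 6 8 13 9 16 11)|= 12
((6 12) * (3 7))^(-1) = (3 7)(6 12)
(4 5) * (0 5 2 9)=(0 5 4 2 9)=[5, 1, 9, 3, 2, 4, 6, 7, 8, 0]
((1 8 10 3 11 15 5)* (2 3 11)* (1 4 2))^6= ((1 8 10 11 15 5 4 2 3))^6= (1 4 11)(2 15 8)(3 5 10)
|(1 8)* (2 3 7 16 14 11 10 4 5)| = 18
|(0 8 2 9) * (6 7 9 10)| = 7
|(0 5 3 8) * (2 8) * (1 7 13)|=15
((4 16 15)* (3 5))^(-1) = ((3 5)(4 16 15))^(-1) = (3 5)(4 15 16)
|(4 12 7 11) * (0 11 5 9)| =7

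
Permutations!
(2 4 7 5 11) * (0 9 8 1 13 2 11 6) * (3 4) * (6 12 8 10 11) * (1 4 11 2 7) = (0 9 10 2 3 11 6)(1 13 7 5 12 8 4) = [9, 13, 3, 11, 1, 12, 0, 5, 4, 10, 2, 6, 8, 7]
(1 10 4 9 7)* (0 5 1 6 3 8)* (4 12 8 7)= (0 5 1 10 12 8)(3 7 6)(4 9)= [5, 10, 2, 7, 9, 1, 3, 6, 0, 4, 12, 11, 8]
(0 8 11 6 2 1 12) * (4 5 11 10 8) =(0 4 5 11 6 2 1 12)(8 10) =[4, 12, 1, 3, 5, 11, 2, 7, 10, 9, 8, 6, 0]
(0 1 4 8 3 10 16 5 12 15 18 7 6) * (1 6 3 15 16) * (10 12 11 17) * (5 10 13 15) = (0 6)(1 4 8 5 11 17 13 15 18 7 3 12 16 10) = [6, 4, 2, 12, 8, 11, 0, 3, 5, 9, 1, 17, 16, 15, 14, 18, 10, 13, 7]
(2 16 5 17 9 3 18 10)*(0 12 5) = (0 12 5 17 9 3 18 10 2 16) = [12, 1, 16, 18, 4, 17, 6, 7, 8, 3, 2, 11, 5, 13, 14, 15, 0, 9, 10]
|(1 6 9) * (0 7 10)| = 3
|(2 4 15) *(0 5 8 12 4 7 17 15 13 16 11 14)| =36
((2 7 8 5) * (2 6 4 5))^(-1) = (2 8 7)(4 6 5)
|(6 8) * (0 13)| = 2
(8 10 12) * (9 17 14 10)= (8 9 17 14 10 12)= [0, 1, 2, 3, 4, 5, 6, 7, 9, 17, 12, 11, 8, 13, 10, 15, 16, 14]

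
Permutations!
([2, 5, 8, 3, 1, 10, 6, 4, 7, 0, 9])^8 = [9, 4, 0, 3, 7, 1, 6, 8, 2, 10, 5]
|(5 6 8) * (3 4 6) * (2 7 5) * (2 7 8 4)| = 10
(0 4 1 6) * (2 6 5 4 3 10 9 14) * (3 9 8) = (0 9 14 2 6)(1 5 4)(3 10 8) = [9, 5, 6, 10, 1, 4, 0, 7, 3, 14, 8, 11, 12, 13, 2]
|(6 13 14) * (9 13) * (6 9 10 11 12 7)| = 15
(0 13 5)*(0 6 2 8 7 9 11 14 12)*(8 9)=(0 13 5 6 2 9 11 14 12)(7 8)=[13, 1, 9, 3, 4, 6, 2, 8, 7, 11, 10, 14, 0, 5, 12]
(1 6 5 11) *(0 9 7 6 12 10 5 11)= (0 9 7 6 11 1 12 10 5)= [9, 12, 2, 3, 4, 0, 11, 6, 8, 7, 5, 1, 10]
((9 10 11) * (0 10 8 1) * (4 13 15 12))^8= ((0 10 11 9 8 1)(4 13 15 12))^8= (15)(0 11 8)(1 10 9)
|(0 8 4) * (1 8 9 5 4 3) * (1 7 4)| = |(0 9 5 1 8 3 7 4)| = 8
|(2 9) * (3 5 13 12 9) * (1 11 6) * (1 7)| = 12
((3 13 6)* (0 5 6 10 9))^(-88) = (0 3 9 6 10 5 13)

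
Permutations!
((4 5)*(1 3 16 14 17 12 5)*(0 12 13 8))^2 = (0 5 1 16 17 8 12 4 3 14 13)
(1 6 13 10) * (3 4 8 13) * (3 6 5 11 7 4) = (1 5 11 7 4 8 13 10) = [0, 5, 2, 3, 8, 11, 6, 4, 13, 9, 1, 7, 12, 10]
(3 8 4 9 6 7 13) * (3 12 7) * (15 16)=(3 8 4 9 6)(7 13 12)(15 16)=[0, 1, 2, 8, 9, 5, 3, 13, 4, 6, 10, 11, 7, 12, 14, 16, 15]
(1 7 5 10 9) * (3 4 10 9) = (1 7 5 9)(3 4 10) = [0, 7, 2, 4, 10, 9, 6, 5, 8, 1, 3]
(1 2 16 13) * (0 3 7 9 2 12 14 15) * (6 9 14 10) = [3, 12, 16, 7, 4, 5, 9, 14, 8, 2, 6, 11, 10, 1, 15, 0, 13] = (0 3 7 14 15)(1 12 10 6 9 2 16 13)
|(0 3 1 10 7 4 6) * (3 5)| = 8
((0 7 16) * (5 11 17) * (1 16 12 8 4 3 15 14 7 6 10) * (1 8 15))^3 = (17)(0 8 1 6 4 16 10 3)(7 14 15 12)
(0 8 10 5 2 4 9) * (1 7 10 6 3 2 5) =(0 8 6 3 2 4 9)(1 7 10) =[8, 7, 4, 2, 9, 5, 3, 10, 6, 0, 1]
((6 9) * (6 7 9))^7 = (7 9)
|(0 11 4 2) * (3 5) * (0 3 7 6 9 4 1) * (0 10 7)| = 11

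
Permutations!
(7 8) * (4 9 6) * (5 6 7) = (4 9 7 8 5 6) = [0, 1, 2, 3, 9, 6, 4, 8, 5, 7]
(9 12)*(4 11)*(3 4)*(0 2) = (0 2)(3 4 11)(9 12) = [2, 1, 0, 4, 11, 5, 6, 7, 8, 12, 10, 3, 9]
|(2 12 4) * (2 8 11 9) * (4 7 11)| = 10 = |(2 12 7 11 9)(4 8)|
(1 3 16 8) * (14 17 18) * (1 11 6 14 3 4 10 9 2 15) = (1 4 10 9 2 15)(3 16 8 11 6 14 17 18) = [0, 4, 15, 16, 10, 5, 14, 7, 11, 2, 9, 6, 12, 13, 17, 1, 8, 18, 3]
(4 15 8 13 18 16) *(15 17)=(4 17 15 8 13 18 16)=[0, 1, 2, 3, 17, 5, 6, 7, 13, 9, 10, 11, 12, 18, 14, 8, 4, 15, 16]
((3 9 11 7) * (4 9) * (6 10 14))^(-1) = ((3 4 9 11 7)(6 10 14))^(-1) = (3 7 11 9 4)(6 14 10)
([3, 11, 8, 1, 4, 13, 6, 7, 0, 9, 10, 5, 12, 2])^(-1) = [8, 3, 13, 0, 4, 11, 6, 7, 2, 9, 10, 1, 12, 5]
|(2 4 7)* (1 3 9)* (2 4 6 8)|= |(1 3 9)(2 6 8)(4 7)|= 6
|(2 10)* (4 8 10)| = 4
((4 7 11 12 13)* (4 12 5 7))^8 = (13)(5 11 7)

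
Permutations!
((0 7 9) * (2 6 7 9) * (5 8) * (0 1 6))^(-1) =(0 2 7 6 1 9)(5 8)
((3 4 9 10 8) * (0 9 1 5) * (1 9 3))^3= (0 9 1 3 10 5 4 8)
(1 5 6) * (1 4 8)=[0, 5, 2, 3, 8, 6, 4, 7, 1]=(1 5 6 4 8)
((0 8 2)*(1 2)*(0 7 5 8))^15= ((1 2 7 5 8))^15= (8)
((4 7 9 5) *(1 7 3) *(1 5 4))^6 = ((1 7 9 4 3 5))^6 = (9)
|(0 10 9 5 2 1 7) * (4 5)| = 8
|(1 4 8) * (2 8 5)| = |(1 4 5 2 8)| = 5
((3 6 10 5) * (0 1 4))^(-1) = ((0 1 4)(3 6 10 5))^(-1) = (0 4 1)(3 5 10 6)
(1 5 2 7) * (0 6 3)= [6, 5, 7, 0, 4, 2, 3, 1]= (0 6 3)(1 5 2 7)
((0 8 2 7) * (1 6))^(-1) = (0 7 2 8)(1 6)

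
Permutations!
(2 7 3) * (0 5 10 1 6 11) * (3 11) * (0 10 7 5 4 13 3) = (0 4 13 3 2 5 7 11 10 1 6) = [4, 6, 5, 2, 13, 7, 0, 11, 8, 9, 1, 10, 12, 3]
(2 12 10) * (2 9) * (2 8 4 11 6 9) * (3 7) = (2 12 10)(3 7)(4 11 6 9 8) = [0, 1, 12, 7, 11, 5, 9, 3, 4, 8, 2, 6, 10]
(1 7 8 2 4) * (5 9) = (1 7 8 2 4)(5 9) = [0, 7, 4, 3, 1, 9, 6, 8, 2, 5]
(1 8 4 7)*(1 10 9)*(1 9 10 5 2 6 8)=(10)(2 6 8 4 7 5)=[0, 1, 6, 3, 7, 2, 8, 5, 4, 9, 10]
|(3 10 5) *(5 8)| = |(3 10 8 5)| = 4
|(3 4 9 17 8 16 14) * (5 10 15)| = 21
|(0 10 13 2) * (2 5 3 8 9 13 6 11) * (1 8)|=30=|(0 10 6 11 2)(1 8 9 13 5 3)|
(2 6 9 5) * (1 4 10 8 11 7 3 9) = (1 4 10 8 11 7 3 9 5 2 6) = [0, 4, 6, 9, 10, 2, 1, 3, 11, 5, 8, 7]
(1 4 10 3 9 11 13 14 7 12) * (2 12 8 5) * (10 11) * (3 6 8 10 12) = (1 4 11 13 14 7 10 6 8 5 2 3 9 12) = [0, 4, 3, 9, 11, 2, 8, 10, 5, 12, 6, 13, 1, 14, 7]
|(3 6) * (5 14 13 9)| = 4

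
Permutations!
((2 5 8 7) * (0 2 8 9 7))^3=(0 9)(2 7)(5 8)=((0 2 5 9 7 8))^3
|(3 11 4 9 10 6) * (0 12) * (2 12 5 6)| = |(0 5 6 3 11 4 9 10 2 12)| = 10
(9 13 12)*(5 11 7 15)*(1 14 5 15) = (15)(1 14 5 11 7)(9 13 12) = [0, 14, 2, 3, 4, 11, 6, 1, 8, 13, 10, 7, 9, 12, 5, 15]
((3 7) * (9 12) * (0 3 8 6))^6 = ((0 3 7 8 6)(9 12))^6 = (12)(0 3 7 8 6)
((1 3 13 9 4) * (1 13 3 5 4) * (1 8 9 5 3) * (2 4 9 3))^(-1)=((1 2 4 13 5 9 8 3))^(-1)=(1 3 8 9 5 13 4 2)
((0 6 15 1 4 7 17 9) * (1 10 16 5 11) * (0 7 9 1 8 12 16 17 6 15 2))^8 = (0 6 9 1 10)(2 7 4 17 15)(5 12 11 16 8)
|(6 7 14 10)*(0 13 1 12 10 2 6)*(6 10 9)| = 10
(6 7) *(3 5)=[0, 1, 2, 5, 4, 3, 7, 6]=(3 5)(6 7)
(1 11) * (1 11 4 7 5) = (11)(1 4 7 5) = [0, 4, 2, 3, 7, 1, 6, 5, 8, 9, 10, 11]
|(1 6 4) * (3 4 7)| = |(1 6 7 3 4)| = 5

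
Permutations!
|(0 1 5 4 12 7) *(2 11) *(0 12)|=4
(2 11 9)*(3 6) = (2 11 9)(3 6) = [0, 1, 11, 6, 4, 5, 3, 7, 8, 2, 10, 9]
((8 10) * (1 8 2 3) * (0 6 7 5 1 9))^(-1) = ((0 6 7 5 1 8 10 2 3 9))^(-1) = (0 9 3 2 10 8 1 5 7 6)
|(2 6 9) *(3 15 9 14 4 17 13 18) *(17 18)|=|(2 6 14 4 18 3 15 9)(13 17)|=8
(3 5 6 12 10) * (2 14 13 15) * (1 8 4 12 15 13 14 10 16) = (1 8 4 12 16)(2 10 3 5 6 15) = [0, 8, 10, 5, 12, 6, 15, 7, 4, 9, 3, 11, 16, 13, 14, 2, 1]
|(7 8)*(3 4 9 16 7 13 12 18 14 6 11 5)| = |(3 4 9 16 7 8 13 12 18 14 6 11 5)| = 13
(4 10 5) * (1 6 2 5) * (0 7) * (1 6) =[7, 1, 5, 3, 10, 4, 2, 0, 8, 9, 6] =(0 7)(2 5 4 10 6)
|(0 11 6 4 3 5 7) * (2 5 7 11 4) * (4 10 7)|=12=|(0 10 7)(2 5 11 6)(3 4)|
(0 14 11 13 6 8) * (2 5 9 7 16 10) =[14, 1, 5, 3, 4, 9, 8, 16, 0, 7, 2, 13, 12, 6, 11, 15, 10] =(0 14 11 13 6 8)(2 5 9 7 16 10)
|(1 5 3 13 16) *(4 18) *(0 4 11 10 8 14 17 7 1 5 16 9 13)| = |(0 4 18 11 10 8 14 17 7 1 16 5 3)(9 13)| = 26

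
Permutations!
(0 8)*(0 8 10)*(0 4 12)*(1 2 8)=[10, 2, 8, 3, 12, 5, 6, 7, 1, 9, 4, 11, 0]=(0 10 4 12)(1 2 8)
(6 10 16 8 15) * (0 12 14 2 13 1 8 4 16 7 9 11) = (0 12 14 2 13 1 8 15 6 10 7 9 11)(4 16) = [12, 8, 13, 3, 16, 5, 10, 9, 15, 11, 7, 0, 14, 1, 2, 6, 4]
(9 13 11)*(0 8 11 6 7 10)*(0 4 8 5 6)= (0 5 6 7 10 4 8 11 9 13)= [5, 1, 2, 3, 8, 6, 7, 10, 11, 13, 4, 9, 12, 0]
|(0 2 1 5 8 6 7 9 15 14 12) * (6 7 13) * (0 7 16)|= 30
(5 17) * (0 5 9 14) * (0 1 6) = [5, 6, 2, 3, 4, 17, 0, 7, 8, 14, 10, 11, 12, 13, 1, 15, 16, 9] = (0 5 17 9 14 1 6)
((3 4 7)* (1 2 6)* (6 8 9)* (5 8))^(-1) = ((1 2 5 8 9 6)(3 4 7))^(-1) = (1 6 9 8 5 2)(3 7 4)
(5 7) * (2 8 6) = (2 8 6)(5 7) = [0, 1, 8, 3, 4, 7, 2, 5, 6]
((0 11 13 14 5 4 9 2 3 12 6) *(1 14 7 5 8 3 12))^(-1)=(0 6 12 2 9 4 5 7 13 11)(1 3 8 14)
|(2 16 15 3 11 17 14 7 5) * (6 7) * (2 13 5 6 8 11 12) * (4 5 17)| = |(2 16 15 3 12)(4 5 13 17 14 8 11)(6 7)| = 70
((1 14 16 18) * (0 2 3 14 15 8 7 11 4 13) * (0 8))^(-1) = (0 15 1 18 16 14 3 2)(4 11 7 8 13)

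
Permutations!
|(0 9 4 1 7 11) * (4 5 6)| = 8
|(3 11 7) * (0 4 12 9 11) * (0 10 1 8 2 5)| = |(0 4 12 9 11 7 3 10 1 8 2 5)| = 12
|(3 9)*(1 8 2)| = |(1 8 2)(3 9)| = 6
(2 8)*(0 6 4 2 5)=(0 6 4 2 8 5)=[6, 1, 8, 3, 2, 0, 4, 7, 5]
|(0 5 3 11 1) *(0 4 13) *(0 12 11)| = |(0 5 3)(1 4 13 12 11)| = 15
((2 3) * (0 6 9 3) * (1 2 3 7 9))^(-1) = (0 2 1 6)(7 9)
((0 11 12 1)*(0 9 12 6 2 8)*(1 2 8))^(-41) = (0 8 6 11)(1 2 12 9)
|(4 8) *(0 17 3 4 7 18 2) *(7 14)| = |(0 17 3 4 8 14 7 18 2)| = 9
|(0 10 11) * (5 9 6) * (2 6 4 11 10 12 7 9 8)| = 12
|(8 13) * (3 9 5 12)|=4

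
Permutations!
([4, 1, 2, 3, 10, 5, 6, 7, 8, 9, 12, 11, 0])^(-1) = [12, 1, 2, 3, 0, 5, 6, 7, 8, 9, 4, 11, 10]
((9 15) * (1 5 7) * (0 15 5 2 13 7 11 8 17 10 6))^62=(0 6 10 17 8 11 5 9 15)(1 13)(2 7)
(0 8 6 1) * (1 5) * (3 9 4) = (0 8 6 5 1)(3 9 4) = [8, 0, 2, 9, 3, 1, 5, 7, 6, 4]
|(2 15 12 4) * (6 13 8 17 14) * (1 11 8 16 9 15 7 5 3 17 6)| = |(1 11 8 6 13 16 9 15 12 4 2 7 5 3 17 14)| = 16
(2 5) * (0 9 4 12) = (0 9 4 12)(2 5) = [9, 1, 5, 3, 12, 2, 6, 7, 8, 4, 10, 11, 0]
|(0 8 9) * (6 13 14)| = |(0 8 9)(6 13 14)| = 3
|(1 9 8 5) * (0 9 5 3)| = |(0 9 8 3)(1 5)| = 4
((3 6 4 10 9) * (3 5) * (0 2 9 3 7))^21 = (0 2 9 5 7)(3 6 4 10)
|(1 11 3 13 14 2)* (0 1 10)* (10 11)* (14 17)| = |(0 1 10)(2 11 3 13 17 14)| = 6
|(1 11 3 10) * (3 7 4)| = |(1 11 7 4 3 10)| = 6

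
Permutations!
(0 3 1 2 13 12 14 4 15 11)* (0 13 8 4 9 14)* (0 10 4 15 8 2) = (0 3 1)(4 8 15 11 13 12 10)(9 14) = [3, 0, 2, 1, 8, 5, 6, 7, 15, 14, 4, 13, 10, 12, 9, 11]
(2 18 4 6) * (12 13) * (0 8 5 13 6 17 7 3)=(0 8 5 13 12 6 2 18 4 17 7 3)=[8, 1, 18, 0, 17, 13, 2, 3, 5, 9, 10, 11, 6, 12, 14, 15, 16, 7, 4]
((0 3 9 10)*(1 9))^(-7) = (0 9 3 10 1)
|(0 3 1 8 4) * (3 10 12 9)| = |(0 10 12 9 3 1 8 4)| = 8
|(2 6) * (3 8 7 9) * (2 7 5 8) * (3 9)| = 4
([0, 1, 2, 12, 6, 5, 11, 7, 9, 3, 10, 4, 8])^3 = (3 9 8 12)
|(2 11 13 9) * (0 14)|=4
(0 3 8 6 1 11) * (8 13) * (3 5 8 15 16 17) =(0 5 8 6 1 11)(3 13 15 16 17) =[5, 11, 2, 13, 4, 8, 1, 7, 6, 9, 10, 0, 12, 15, 14, 16, 17, 3]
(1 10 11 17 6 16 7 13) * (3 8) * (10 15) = (1 15 10 11 17 6 16 7 13)(3 8) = [0, 15, 2, 8, 4, 5, 16, 13, 3, 9, 11, 17, 12, 1, 14, 10, 7, 6]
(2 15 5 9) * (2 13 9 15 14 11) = [0, 1, 14, 3, 4, 15, 6, 7, 8, 13, 10, 2, 12, 9, 11, 5] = (2 14 11)(5 15)(9 13)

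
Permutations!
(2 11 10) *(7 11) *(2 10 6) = (2 7 11 6) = [0, 1, 7, 3, 4, 5, 2, 11, 8, 9, 10, 6]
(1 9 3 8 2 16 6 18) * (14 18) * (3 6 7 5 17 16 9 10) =(1 10 3 8 2 9 6 14 18)(5 17 16 7) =[0, 10, 9, 8, 4, 17, 14, 5, 2, 6, 3, 11, 12, 13, 18, 15, 7, 16, 1]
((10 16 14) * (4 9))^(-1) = ((4 9)(10 16 14))^(-1) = (4 9)(10 14 16)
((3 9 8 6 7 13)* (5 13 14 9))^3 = ((3 5 13)(6 7 14 9 8))^3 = (6 9 7 8 14)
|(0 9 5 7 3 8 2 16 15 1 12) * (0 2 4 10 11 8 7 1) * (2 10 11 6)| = |(0 9 5 1 12 10 6 2 16 15)(3 7)(4 11 8)| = 30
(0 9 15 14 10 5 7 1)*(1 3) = (0 9 15 14 10 5 7 3 1) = [9, 0, 2, 1, 4, 7, 6, 3, 8, 15, 5, 11, 12, 13, 10, 14]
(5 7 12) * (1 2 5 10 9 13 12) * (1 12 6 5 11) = (1 2 11)(5 7 12 10 9 13 6) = [0, 2, 11, 3, 4, 7, 5, 12, 8, 13, 9, 1, 10, 6]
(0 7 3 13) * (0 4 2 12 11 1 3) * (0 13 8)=[7, 3, 12, 8, 2, 5, 6, 13, 0, 9, 10, 1, 11, 4]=(0 7 13 4 2 12 11 1 3 8)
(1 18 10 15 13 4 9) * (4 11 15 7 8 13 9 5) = (1 18 10 7 8 13 11 15 9)(4 5) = [0, 18, 2, 3, 5, 4, 6, 8, 13, 1, 7, 15, 12, 11, 14, 9, 16, 17, 10]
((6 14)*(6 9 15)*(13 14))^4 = ((6 13 14 9 15))^4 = (6 15 9 14 13)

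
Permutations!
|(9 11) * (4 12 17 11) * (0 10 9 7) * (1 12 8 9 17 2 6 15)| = |(0 10 17 11 7)(1 12 2 6 15)(4 8 9)| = 15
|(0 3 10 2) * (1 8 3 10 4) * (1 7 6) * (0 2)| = 6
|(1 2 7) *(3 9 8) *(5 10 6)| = 3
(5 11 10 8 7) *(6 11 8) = [0, 1, 2, 3, 4, 8, 11, 5, 7, 9, 6, 10] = (5 8 7)(6 11 10)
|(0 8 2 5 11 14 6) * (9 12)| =|(0 8 2 5 11 14 6)(9 12)| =14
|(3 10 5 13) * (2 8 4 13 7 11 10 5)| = 9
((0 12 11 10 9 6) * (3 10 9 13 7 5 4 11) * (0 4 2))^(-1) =(0 2 5 7 13 10 3 12)(4 6 9 11)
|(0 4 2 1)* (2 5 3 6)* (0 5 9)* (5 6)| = |(0 4 9)(1 6 2)(3 5)| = 6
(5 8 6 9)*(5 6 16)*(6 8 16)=[0, 1, 2, 3, 4, 16, 9, 7, 6, 8, 10, 11, 12, 13, 14, 15, 5]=(5 16)(6 9 8)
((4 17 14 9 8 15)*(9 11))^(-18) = (4 11 15 14 8 17 9)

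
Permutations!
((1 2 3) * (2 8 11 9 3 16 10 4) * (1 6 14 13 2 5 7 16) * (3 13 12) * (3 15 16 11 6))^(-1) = (1 2 13 9 11 7 5 4 10 16 15 12 14 6 8)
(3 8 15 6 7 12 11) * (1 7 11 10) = (1 7 12 10)(3 8 15 6 11) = [0, 7, 2, 8, 4, 5, 11, 12, 15, 9, 1, 3, 10, 13, 14, 6]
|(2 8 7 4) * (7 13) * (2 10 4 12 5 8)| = 10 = |(4 10)(5 8 13 7 12)|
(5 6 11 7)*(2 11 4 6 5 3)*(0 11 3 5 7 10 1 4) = [11, 4, 3, 2, 6, 7, 0, 5, 8, 9, 1, 10] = (0 11 10 1 4 6)(2 3)(5 7)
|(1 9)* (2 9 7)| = |(1 7 2 9)| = 4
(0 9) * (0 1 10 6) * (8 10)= [9, 8, 2, 3, 4, 5, 0, 7, 10, 1, 6]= (0 9 1 8 10 6)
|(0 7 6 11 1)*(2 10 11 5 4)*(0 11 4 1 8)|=|(0 7 6 5 1 11 8)(2 10 4)|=21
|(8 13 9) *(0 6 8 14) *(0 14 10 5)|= 7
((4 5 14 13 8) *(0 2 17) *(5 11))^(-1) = ((0 2 17)(4 11 5 14 13 8))^(-1) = (0 17 2)(4 8 13 14 5 11)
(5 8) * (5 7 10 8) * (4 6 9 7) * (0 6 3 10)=[6, 1, 2, 10, 3, 5, 9, 0, 4, 7, 8]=(0 6 9 7)(3 10 8 4)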